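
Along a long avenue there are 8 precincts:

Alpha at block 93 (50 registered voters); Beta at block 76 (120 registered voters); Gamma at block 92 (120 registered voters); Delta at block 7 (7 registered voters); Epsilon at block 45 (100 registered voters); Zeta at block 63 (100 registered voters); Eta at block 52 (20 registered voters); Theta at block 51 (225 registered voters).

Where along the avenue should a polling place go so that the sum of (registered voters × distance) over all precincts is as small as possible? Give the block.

x = 63

For a sum of weighted absolute distances on a line, the optimum is the weighted median (not the mean). Total weight W = 742; half-weight = 371.
Sort by position and accumulate weight:
  block 7 (Delta, w=7) → cum 7
  block 45 (Epsilon, w=100) → cum 107
  block 51 (Theta, w=225) → cum 332
  block 52 (Eta, w=20) → cum 352
  block 63 (Zeta, w=100) → cum 452  ≥ 371 → median here
  block 76 (Beta, w=120) → cum 572
  block 92 (Gamma, w=120) → cum 692
  block 93 (Alpha, w=50) → cum 742
Optimal location: block 63.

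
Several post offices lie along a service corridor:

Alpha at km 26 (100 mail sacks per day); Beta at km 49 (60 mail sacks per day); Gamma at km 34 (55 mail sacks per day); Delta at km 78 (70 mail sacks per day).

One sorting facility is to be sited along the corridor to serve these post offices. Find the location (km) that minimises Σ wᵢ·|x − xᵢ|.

For a sum of weighted absolute distances on a line, the optimum is the weighted median (not the mean). Total weight W = 285; half-weight = 142.5.
Sort by position and accumulate weight:
  km 26 (Alpha, w=100) → cum 100
  km 34 (Gamma, w=55) → cum 155  ≥ 142.5 → median here
  km 49 (Beta, w=60) → cum 215
  km 78 (Delta, w=70) → cum 285
Optimal location: km 34.

x = 34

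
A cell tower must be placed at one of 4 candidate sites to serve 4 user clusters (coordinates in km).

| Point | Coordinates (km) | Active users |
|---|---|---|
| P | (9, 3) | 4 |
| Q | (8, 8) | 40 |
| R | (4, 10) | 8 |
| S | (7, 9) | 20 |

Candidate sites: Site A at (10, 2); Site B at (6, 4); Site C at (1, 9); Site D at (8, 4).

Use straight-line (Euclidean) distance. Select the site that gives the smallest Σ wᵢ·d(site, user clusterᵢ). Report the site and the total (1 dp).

Site D, total 325.3 km

Total weighted distance at each candidate:
  Site A (10, 2): total = 491.0
  Site B (6, 4): total = 344.1
  Site C (1, 9): total = 468.1
  Site D (8, 4): total = 325.3
Minimum is at Site D with total 325.3 km.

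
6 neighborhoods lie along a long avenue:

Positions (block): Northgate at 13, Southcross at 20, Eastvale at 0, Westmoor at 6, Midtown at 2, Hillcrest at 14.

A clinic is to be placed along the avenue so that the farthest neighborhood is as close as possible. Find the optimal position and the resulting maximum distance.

location 10, max distance 10

The 1-center on a line is the midpoint of the two extreme points: leftmost at 0, rightmost at 20.
Optimal location = (0 + 20)/2 = 10; maximum distance = (20 − 0)/2 = 10.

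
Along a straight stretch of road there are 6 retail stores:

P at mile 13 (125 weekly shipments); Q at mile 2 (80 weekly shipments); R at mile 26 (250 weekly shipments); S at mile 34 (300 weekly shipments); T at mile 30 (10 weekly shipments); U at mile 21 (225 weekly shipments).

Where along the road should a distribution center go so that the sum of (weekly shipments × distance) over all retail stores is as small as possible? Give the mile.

x = 26

For a sum of weighted absolute distances on a line, the optimum is the weighted median (not the mean). Total weight W = 990; half-weight = 495.
Sort by position and accumulate weight:
  mile 2 (Q, w=80) → cum 80
  mile 13 (P, w=125) → cum 205
  mile 21 (U, w=225) → cum 430
  mile 26 (R, w=250) → cum 680  ≥ 495 → median here
  mile 30 (T, w=10) → cum 690
  mile 34 (S, w=300) → cum 990
Optimal location: mile 26.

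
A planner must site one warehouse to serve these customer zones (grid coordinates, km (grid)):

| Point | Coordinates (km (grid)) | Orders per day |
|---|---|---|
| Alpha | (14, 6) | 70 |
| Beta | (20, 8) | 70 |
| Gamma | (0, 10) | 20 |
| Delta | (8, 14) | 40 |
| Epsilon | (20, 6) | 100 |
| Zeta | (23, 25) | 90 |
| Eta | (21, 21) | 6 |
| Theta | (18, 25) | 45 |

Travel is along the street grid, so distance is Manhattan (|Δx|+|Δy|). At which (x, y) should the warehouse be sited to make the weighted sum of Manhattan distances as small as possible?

Manhattan distance separates: Σwᵢ(|x−xᵢ|+|y−yᵢ|) = Σwᵢ|x−xᵢ| + Σwᵢ|y−yᵢ|, so x and y are optimised independently as 1-D weighted medians.
Total weight W = 441; half = 220.5.
x-coordinate, sorted with cumulative weight:
  x=0 (Gamma, w=20) cum 20
  x=8 (Delta, w=40) cum 60
  x=14 (Alpha, w=70) cum 130
  x=18 (Theta, w=45) cum 175
  x=20 (Beta, w=70) cum 245  ← median
  x=20 (Epsilon, w=100) cum 345
  x=21 (Eta, w=6) cum 351
  x=23 (Zeta, w=90) cum 441
⇒ x* = 20
y-coordinate, sorted with cumulative weight:
  y=6 (Alpha, w=70) cum 70
  y=6 (Epsilon, w=100) cum 170
  y=8 (Beta, w=70) cum 240  ← median
  y=10 (Gamma, w=20) cum 260
  y=14 (Delta, w=40) cum 300
  y=21 (Eta, w=6) cum 306
  y=25 (Zeta, w=90) cum 396
  y=25 (Theta, w=45) cum 441
⇒ y* = 8

(20, 8)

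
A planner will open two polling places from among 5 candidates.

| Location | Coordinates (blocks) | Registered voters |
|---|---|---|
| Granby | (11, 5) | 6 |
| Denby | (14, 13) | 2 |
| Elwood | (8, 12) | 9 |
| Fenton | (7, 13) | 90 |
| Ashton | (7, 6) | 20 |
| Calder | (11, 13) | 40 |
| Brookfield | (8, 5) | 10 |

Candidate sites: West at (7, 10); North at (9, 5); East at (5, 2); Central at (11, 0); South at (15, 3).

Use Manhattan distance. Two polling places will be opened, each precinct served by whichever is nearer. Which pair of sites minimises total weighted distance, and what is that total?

Evaluate every pair (each demand assigned to the nearer of the two):
  {West, North}: total = 679
  {West, Central}: total = 767
  {West, South}: total = 773
  {West, East}: total = 791
  {North, South}: total = 1476
  {North, East}: total = 1480
  {North, Central}: total = 1480
  {East, Central}: total = 2049
  {East, South}: total = 2085
  {Central, South}: total = 2517
Best pair: {West, North} with total 679.

{West, North}, total 679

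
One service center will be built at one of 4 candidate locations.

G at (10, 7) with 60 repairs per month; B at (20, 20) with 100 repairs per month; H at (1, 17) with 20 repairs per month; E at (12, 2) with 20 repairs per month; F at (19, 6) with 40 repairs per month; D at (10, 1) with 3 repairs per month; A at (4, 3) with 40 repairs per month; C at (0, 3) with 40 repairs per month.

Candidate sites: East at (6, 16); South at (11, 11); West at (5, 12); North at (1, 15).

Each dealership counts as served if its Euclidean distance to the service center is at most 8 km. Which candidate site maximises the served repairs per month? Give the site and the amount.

Coverage radius r = 8 km; a point is covered iff (Δx)²+(Δy)² ≤ 8² = 64.
  East (6, 16): covers {H} → 20
  South (11, 11): covers {G} → 60
  West (5, 12): covers {G, H} → 80
  North (1, 15): covers {H} → 20
Maximum coverage at West: 80 repairs per month.

West, covering 80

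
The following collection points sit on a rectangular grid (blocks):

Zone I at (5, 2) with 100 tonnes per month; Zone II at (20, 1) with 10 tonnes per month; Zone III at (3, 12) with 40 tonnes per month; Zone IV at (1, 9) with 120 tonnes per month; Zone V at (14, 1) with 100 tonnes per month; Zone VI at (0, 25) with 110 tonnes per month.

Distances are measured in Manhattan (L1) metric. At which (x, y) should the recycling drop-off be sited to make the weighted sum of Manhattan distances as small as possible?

Manhattan distance separates: Σwᵢ(|x−xᵢ|+|y−yᵢ|) = Σwᵢ|x−xᵢ| + Σwᵢ|y−yᵢ|, so x and y are optimised independently as 1-D weighted medians.
Total weight W = 480; half = 240.
x-coordinate, sorted with cumulative weight:
  x=0 (Zone VI, w=110) cum 110
  x=1 (Zone IV, w=120) cum 230
  x=3 (Zone III, w=40) cum 270  ← median
  x=5 (Zone I, w=100) cum 370
  x=14 (Zone V, w=100) cum 470
  x=20 (Zone II, w=10) cum 480
⇒ x* = 3
y-coordinate, sorted with cumulative weight:
  y=1 (Zone II, w=10) cum 10
  y=1 (Zone V, w=100) cum 110
  y=2 (Zone I, w=100) cum 210
  y=9 (Zone IV, w=120) cum 330  ← median
  y=12 (Zone III, w=40) cum 370
  y=25 (Zone VI, w=110) cum 480
⇒ y* = 9

(3, 9)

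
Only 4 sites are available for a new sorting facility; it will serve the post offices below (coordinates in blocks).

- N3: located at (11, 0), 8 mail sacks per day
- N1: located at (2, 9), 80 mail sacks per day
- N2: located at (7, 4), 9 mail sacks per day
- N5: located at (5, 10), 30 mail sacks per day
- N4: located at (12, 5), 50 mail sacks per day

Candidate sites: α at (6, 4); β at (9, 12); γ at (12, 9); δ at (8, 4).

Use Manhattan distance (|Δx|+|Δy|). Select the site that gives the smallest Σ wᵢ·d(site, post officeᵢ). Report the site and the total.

α, total 1361 blocks

Total weighted distance at each candidate:
  α (6, 4): total = 1361
  β (9, 12): total = 1682
  γ (12, 9): total = 1410
  δ (8, 4): total = 1465
Minimum is at α with total 1361 blocks.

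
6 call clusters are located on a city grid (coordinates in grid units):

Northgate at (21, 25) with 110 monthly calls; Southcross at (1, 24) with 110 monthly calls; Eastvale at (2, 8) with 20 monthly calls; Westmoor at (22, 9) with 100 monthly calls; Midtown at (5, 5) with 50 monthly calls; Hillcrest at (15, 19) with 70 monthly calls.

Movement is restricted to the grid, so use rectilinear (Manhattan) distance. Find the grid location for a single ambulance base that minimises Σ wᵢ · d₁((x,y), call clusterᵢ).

(15, 19)

Manhattan distance separates: Σwᵢ(|x−xᵢ|+|y−yᵢ|) = Σwᵢ|x−xᵢ| + Σwᵢ|y−yᵢ|, so x and y are optimised independently as 1-D weighted medians.
Total weight W = 460; half = 230.
x-coordinate, sorted with cumulative weight:
  x=1 (Southcross, w=110) cum 110
  x=2 (Eastvale, w=20) cum 130
  x=5 (Midtown, w=50) cum 180
  x=15 (Hillcrest, w=70) cum 250  ← median
  x=21 (Northgate, w=110) cum 360
  x=22 (Westmoor, w=100) cum 460
⇒ x* = 15
y-coordinate, sorted with cumulative weight:
  y=5 (Midtown, w=50) cum 50
  y=8 (Eastvale, w=20) cum 70
  y=9 (Westmoor, w=100) cum 170
  y=19 (Hillcrest, w=70) cum 240  ← median
  y=24 (Southcross, w=110) cum 350
  y=25 (Northgate, w=110) cum 460
⇒ y* = 19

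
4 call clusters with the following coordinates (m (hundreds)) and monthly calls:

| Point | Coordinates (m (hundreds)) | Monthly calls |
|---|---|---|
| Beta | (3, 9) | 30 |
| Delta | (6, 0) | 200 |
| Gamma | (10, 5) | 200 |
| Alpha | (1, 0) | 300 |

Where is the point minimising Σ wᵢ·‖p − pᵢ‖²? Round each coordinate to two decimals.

(4.92, 1.74)

The minimiser of Σwᵢ‖p−pᵢ‖² is the weighted centroid p* = (Σwᵢpᵢ)/(Σwᵢ).
Σwᵢ = 730.
Σwᵢxᵢ = 30·3 + 200·6 + 200·10 + 300·1 = 3590.
Σwᵢyᵢ = 30·9 + 200·0 + 200·5 + 300·0 = 1270.
x* = 3590/730 = 4.92, y* = 1270/730 = 1.74.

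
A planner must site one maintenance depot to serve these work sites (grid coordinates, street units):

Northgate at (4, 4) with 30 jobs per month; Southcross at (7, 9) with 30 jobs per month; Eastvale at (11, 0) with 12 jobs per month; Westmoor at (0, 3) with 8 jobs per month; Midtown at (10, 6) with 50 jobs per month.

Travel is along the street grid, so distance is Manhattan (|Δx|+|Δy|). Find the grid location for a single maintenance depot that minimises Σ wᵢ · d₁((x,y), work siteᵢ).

(7, 6)

Manhattan distance separates: Σwᵢ(|x−xᵢ|+|y−yᵢ|) = Σwᵢ|x−xᵢ| + Σwᵢ|y−yᵢ|, so x and y are optimised independently as 1-D weighted medians.
Total weight W = 130; half = 65.
x-coordinate, sorted with cumulative weight:
  x=0 (Westmoor, w=8) cum 8
  x=4 (Northgate, w=30) cum 38
  x=7 (Southcross, w=30) cum 68  ← median
  x=10 (Midtown, w=50) cum 118
  x=11 (Eastvale, w=12) cum 130
⇒ x* = 7
y-coordinate, sorted with cumulative weight:
  y=0 (Eastvale, w=12) cum 12
  y=3 (Westmoor, w=8) cum 20
  y=4 (Northgate, w=30) cum 50
  y=6 (Midtown, w=50) cum 100  ← median
  y=9 (Southcross, w=30) cum 130
⇒ y* = 6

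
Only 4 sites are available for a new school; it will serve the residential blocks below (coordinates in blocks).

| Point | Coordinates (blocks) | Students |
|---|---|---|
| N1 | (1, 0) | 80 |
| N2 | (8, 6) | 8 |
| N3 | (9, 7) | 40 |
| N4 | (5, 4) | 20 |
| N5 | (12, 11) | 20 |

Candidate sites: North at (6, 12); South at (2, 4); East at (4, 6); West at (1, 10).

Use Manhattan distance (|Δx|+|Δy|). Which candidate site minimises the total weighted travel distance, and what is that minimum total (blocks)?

South, total 1264 blocks

Total weighted distance at each candidate:
  North (6, 12): total = 2064
  South (2, 4): total = 1264
  East (4, 6): total = 1312
  West (1, 10): total = 1768
Minimum is at South with total 1264 blocks.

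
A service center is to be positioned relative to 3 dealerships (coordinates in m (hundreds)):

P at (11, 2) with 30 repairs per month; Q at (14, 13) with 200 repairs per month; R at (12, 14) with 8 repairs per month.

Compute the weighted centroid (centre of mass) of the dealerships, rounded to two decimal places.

The minimiser of Σwᵢ‖p−pᵢ‖² is the weighted centroid p* = (Σwᵢpᵢ)/(Σwᵢ).
Σwᵢ = 238.
Σwᵢxᵢ = 30·11 + 200·14 + 8·12 = 3226.
Σwᵢyᵢ = 30·2 + 200·13 + 8·14 = 2772.
x* = 3226/238 = 13.55, y* = 2772/238 = 11.65.

(13.55, 11.65)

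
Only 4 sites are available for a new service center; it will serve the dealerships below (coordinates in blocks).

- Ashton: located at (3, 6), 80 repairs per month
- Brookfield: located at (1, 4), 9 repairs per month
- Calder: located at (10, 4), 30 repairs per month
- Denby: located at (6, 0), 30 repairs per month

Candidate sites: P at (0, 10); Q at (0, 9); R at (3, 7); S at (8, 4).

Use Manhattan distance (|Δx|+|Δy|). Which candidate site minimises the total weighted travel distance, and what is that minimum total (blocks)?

Total weighted distance at each candidate:
  P (0, 10): total = 1583
  Q (0, 9): total = 1434
  R (3, 7): total = 725
  S (8, 4): total = 863
Minimum is at R with total 725 blocks.

R, total 725 blocks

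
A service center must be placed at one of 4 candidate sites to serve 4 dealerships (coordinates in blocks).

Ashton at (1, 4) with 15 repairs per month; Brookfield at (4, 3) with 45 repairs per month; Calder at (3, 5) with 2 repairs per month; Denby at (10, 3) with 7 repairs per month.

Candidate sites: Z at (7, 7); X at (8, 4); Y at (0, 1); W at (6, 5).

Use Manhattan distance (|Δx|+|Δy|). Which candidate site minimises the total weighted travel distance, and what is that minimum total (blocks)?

Total weighted distance at each candidate:
  Z (7, 7): total = 511
  X (8, 4): total = 363
  Y (0, 1): total = 428
  W (6, 5): total = 318
Minimum is at W with total 318 blocks.

W, total 318 blocks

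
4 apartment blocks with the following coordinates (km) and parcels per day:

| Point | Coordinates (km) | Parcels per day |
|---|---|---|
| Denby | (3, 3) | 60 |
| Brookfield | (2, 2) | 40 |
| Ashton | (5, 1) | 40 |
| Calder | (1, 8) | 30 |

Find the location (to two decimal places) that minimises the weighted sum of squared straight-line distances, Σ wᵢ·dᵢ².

(2.88, 3.18)

The minimiser of Σwᵢ‖p−pᵢ‖² is the weighted centroid p* = (Σwᵢpᵢ)/(Σwᵢ).
Σwᵢ = 170.
Σwᵢxᵢ = 60·3 + 40·2 + 40·5 + 30·1 = 490.
Σwᵢyᵢ = 60·3 + 40·2 + 40·1 + 30·8 = 540.
x* = 490/170 = 2.88, y* = 540/170 = 3.18.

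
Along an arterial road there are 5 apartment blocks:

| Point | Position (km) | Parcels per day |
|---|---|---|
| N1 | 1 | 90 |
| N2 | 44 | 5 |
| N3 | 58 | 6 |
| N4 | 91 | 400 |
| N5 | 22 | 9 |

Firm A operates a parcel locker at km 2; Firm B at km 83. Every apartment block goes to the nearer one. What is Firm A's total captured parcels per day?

99

The indifferent point is the midpoint (2+83)/2 = 42.5; apartment blocks left of it (closer to Firm A at 2) go to Firm A, those right go to Firm B.
  N1 at 1 (w=90) → Firm A
  N5 at 22 (w=9) → Firm A
  N2 at 44 (w=5) → Firm B
  N3 at 58 (w=6) → Firm B
  N4 at 91 (w=400) → Firm B
Firm A captures 99; Firm B captures 411.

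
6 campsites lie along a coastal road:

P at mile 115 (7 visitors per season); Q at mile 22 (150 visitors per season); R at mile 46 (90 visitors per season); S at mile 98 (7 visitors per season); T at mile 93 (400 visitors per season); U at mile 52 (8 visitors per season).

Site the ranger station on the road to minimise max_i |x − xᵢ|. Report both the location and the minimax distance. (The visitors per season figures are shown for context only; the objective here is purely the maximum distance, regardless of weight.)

location 68.5, max distance 46.5

The 1-center on a line is the midpoint of the two extreme points: leftmost at 22, rightmost at 115.
Optimal location = (22 + 115)/2 = 68.5; maximum distance = (115 − 22)/2 = 46.5.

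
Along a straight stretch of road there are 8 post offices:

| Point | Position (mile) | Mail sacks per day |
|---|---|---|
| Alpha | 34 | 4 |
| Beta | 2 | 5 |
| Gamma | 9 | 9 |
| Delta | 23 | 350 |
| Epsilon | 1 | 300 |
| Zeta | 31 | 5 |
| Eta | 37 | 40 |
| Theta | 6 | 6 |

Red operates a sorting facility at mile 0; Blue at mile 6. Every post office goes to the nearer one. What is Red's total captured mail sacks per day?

The indifferent point is the midpoint (0+6)/2 = 3; post offices left of it (closer to Red at 0) go to Red, those right go to Blue.
  Epsilon at 1 (w=300) → Red
  Beta at 2 (w=5) → Red
  Theta at 6 (w=6) → Blue
  Gamma at 9 (w=9) → Blue
  Delta at 23 (w=350) → Blue
  Zeta at 31 (w=5) → Blue
  Alpha at 34 (w=4) → Blue
  Eta at 37 (w=40) → Blue
Red captures 305; Blue captures 414.

305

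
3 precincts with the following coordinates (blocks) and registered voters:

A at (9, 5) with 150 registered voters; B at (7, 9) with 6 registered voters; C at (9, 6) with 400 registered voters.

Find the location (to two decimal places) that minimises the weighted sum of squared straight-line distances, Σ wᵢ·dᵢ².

(8.98, 5.76)

The minimiser of Σwᵢ‖p−pᵢ‖² is the weighted centroid p* = (Σwᵢpᵢ)/(Σwᵢ).
Σwᵢ = 556.
Σwᵢxᵢ = 150·9 + 6·7 + 400·9 = 4992.
Σwᵢyᵢ = 150·5 + 6·9 + 400·6 = 3204.
x* = 4992/556 = 8.98, y* = 3204/556 = 5.76.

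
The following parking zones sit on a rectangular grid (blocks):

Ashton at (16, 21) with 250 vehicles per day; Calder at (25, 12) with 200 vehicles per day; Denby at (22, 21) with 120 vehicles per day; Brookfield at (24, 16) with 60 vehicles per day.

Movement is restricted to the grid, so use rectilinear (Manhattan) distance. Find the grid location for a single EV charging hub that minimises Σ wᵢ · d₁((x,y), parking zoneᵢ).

(22, 21)

Manhattan distance separates: Σwᵢ(|x−xᵢ|+|y−yᵢ|) = Σwᵢ|x−xᵢ| + Σwᵢ|y−yᵢ|, so x and y are optimised independently as 1-D weighted medians.
Total weight W = 630; half = 315.
x-coordinate, sorted with cumulative weight:
  x=16 (Ashton, w=250) cum 250
  x=22 (Denby, w=120) cum 370  ← median
  x=24 (Brookfield, w=60) cum 430
  x=25 (Calder, w=200) cum 630
⇒ x* = 22
y-coordinate, sorted with cumulative weight:
  y=12 (Calder, w=200) cum 200
  y=16 (Brookfield, w=60) cum 260
  y=21 (Ashton, w=250) cum 510  ← median
  y=21 (Denby, w=120) cum 630
⇒ y* = 21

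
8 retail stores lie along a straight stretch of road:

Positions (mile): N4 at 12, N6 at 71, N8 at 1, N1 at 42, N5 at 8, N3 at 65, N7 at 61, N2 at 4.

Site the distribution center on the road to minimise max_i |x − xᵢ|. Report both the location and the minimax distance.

The 1-center on a line is the midpoint of the two extreme points: leftmost at 1, rightmost at 71.
Optimal location = (1 + 71)/2 = 36; maximum distance = (71 − 1)/2 = 35.

location 36, max distance 35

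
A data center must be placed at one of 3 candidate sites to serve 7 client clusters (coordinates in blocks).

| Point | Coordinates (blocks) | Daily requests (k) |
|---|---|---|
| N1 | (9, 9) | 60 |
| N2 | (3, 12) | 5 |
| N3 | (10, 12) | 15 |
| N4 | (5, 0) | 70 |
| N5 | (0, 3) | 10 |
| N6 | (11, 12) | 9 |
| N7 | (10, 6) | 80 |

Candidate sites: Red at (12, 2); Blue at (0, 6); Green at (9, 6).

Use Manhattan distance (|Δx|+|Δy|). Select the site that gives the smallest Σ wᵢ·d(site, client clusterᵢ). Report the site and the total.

Green, total 1317 blocks

Total weighted distance at each candidate:
  Red (12, 2): total = 2214
  Blue (0, 6): total = 2758
  Green (9, 6): total = 1317
Minimum is at Green with total 1317 blocks.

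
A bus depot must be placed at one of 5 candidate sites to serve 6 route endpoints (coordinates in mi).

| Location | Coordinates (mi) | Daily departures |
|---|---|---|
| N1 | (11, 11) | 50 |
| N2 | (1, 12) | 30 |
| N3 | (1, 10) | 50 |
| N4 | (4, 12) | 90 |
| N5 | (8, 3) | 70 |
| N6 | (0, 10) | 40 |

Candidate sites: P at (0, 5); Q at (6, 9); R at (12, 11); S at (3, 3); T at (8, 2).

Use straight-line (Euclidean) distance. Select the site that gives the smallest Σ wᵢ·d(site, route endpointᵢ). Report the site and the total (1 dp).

Q, total 1709.7 mi

Total weighted distance at each candidate:
  P (0, 5): total = 2596.4
  Q (6, 9): total = 1709.7
  R (12, 11): total = 2767.0
  S (3, 3): total = 2675.9
  T (8, 2): total = 2863.9
Minimum is at Q with total 1709.7 mi.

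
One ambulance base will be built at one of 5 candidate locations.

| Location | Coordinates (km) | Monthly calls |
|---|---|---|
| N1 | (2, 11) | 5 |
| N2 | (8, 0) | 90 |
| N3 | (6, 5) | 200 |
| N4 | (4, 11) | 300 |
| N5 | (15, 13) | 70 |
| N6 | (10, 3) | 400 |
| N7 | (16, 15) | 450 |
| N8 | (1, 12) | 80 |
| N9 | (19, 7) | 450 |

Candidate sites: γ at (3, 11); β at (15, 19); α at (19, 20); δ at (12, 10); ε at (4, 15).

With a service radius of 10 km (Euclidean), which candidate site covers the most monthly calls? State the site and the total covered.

δ, covering 1870

Coverage radius r = 10 km; a point is covered iff (Δx)²+(Δy)² ≤ 10² = 100.
  γ (3, 11): covers {N1, N3, N4, N8} → 585
  β (15, 19): covers {N5, N7} → 520
  α (19, 20): covers {N5, N7} → 520
  δ (12, 10): covers {N3, N4, N5, N6, N7, N9} → 1870
  ε (4, 15): covers {N1, N4, N8} → 385
Maximum coverage at δ: 1870 monthly calls.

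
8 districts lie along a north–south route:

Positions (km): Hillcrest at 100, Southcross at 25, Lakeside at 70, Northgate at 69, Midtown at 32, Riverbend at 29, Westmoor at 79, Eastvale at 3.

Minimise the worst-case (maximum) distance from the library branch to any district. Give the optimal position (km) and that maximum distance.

The 1-center on a line is the midpoint of the two extreme points: leftmost at 3, rightmost at 100.
Optimal location = (3 + 100)/2 = 51.5; maximum distance = (100 − 3)/2 = 48.5.

location 51.5, max distance 48.5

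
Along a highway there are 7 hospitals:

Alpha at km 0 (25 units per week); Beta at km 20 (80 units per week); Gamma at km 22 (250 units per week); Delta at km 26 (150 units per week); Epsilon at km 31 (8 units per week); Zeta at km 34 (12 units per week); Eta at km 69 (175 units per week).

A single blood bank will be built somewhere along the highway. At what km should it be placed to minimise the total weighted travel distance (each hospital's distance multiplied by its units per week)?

For a sum of weighted absolute distances on a line, the optimum is the weighted median (not the mean). Total weight W = 700; half-weight = 350.
Sort by position and accumulate weight:
  km 0 (Alpha, w=25) → cum 25
  km 20 (Beta, w=80) → cum 105
  km 22 (Gamma, w=250) → cum 355  ≥ 350 → median here
  km 26 (Delta, w=150) → cum 505
  km 31 (Epsilon, w=8) → cum 513
  km 34 (Zeta, w=12) → cum 525
  km 69 (Eta, w=175) → cum 700
Optimal location: km 22.

x = 22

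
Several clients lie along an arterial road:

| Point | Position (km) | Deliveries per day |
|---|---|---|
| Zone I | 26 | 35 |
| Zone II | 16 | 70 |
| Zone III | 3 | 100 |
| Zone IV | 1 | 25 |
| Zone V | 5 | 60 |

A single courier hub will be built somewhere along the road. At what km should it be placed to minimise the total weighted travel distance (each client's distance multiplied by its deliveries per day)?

For a sum of weighted absolute distances on a line, the optimum is the weighted median (not the mean). Total weight W = 290; half-weight = 145.
Sort by position and accumulate weight:
  km 1 (Zone IV, w=25) → cum 25
  km 3 (Zone III, w=100) → cum 125
  km 5 (Zone V, w=60) → cum 185  ≥ 145 → median here
  km 16 (Zone II, w=70) → cum 255
  km 26 (Zone I, w=35) → cum 290
Optimal location: km 5.

x = 5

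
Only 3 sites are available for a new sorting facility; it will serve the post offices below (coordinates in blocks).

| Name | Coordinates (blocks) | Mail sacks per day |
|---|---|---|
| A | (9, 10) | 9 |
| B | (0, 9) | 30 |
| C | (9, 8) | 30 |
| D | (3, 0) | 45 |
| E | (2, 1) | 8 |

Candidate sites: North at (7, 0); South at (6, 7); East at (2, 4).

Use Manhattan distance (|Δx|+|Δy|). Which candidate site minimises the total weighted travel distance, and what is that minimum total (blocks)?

East, total 906 blocks

Total weighted distance at each candidate:
  North (7, 0): total = 1116
  South (6, 7): total = 944
  East (2, 4): total = 906
Minimum is at East with total 906 blocks.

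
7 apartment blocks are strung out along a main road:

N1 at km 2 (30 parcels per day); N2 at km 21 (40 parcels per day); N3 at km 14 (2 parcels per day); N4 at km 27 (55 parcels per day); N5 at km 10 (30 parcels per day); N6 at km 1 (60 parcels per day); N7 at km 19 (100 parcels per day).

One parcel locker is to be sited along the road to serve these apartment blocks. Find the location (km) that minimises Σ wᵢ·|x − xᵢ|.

x = 19

For a sum of weighted absolute distances on a line, the optimum is the weighted median (not the mean). Total weight W = 317; half-weight = 158.5.
Sort by position and accumulate weight:
  km 1 (N6, w=60) → cum 60
  km 2 (N1, w=30) → cum 90
  km 10 (N5, w=30) → cum 120
  km 14 (N3, w=2) → cum 122
  km 19 (N7, w=100) → cum 222  ≥ 158.5 → median here
  km 21 (N2, w=40) → cum 262
  km 27 (N4, w=55) → cum 317
Optimal location: km 19.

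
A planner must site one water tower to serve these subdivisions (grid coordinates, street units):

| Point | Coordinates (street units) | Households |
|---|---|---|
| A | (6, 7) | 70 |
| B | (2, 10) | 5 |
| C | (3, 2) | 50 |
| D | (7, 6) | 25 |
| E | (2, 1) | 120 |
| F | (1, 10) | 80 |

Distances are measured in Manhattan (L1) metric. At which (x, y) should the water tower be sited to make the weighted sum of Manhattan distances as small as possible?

(2, 6)

Manhattan distance separates: Σwᵢ(|x−xᵢ|+|y−yᵢ|) = Σwᵢ|x−xᵢ| + Σwᵢ|y−yᵢ|, so x and y are optimised independently as 1-D weighted medians.
Total weight W = 350; half = 175.
x-coordinate, sorted with cumulative weight:
  x=1 (F, w=80) cum 80
  x=2 (B, w=5) cum 85
  x=2 (E, w=120) cum 205  ← median
  x=3 (C, w=50) cum 255
  x=6 (A, w=70) cum 325
  x=7 (D, w=25) cum 350
⇒ x* = 2
y-coordinate, sorted with cumulative weight:
  y=1 (E, w=120) cum 120
  y=2 (C, w=50) cum 170
  y=6 (D, w=25) cum 195  ← median
  y=7 (A, w=70) cum 265
  y=10 (B, w=5) cum 270
  y=10 (F, w=80) cum 350
⇒ y* = 6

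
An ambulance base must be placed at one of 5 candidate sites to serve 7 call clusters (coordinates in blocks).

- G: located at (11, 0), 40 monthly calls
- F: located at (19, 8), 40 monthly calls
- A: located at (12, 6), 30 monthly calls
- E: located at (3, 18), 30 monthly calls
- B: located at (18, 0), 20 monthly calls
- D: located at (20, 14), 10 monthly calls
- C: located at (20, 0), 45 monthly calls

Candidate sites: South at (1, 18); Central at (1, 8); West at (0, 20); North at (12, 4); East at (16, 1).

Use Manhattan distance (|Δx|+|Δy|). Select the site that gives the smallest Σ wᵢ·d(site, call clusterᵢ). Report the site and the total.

East, total 2265 blocks

Total weighted distance at each candidate:
  South (1, 18): total = 5585
  Central (1, 8): total = 4155
  West (0, 20): total = 6230
  North (12, 4): total = 2310
  East (16, 1): total = 2265
Minimum is at East with total 2265 blocks.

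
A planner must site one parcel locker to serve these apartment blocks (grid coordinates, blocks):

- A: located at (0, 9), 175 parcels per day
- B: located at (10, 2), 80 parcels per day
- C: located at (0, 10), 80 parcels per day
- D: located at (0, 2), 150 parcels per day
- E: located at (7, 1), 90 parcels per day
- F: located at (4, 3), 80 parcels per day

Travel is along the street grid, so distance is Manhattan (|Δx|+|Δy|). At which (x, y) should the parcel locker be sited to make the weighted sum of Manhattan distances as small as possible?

(0, 3)

Manhattan distance separates: Σwᵢ(|x−xᵢ|+|y−yᵢ|) = Σwᵢ|x−xᵢ| + Σwᵢ|y−yᵢ|, so x and y are optimised independently as 1-D weighted medians.
Total weight W = 655; half = 327.5.
x-coordinate, sorted with cumulative weight:
  x=0 (A, w=175) cum 175
  x=0 (C, w=80) cum 255
  x=0 (D, w=150) cum 405  ← median
  x=4 (F, w=80) cum 485
  x=7 (E, w=90) cum 575
  x=10 (B, w=80) cum 655
⇒ x* = 0
y-coordinate, sorted with cumulative weight:
  y=1 (E, w=90) cum 90
  y=2 (B, w=80) cum 170
  y=2 (D, w=150) cum 320
  y=3 (F, w=80) cum 400  ← median
  y=9 (A, w=175) cum 575
  y=10 (C, w=80) cum 655
⇒ y* = 3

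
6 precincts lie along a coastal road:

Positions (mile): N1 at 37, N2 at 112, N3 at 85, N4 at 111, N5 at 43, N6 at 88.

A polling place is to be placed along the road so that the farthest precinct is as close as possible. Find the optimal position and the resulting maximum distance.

location 74.5, max distance 37.5

The 1-center on a line is the midpoint of the two extreme points: leftmost at 37, rightmost at 112.
Optimal location = (37 + 112)/2 = 74.5; maximum distance = (112 − 37)/2 = 37.5.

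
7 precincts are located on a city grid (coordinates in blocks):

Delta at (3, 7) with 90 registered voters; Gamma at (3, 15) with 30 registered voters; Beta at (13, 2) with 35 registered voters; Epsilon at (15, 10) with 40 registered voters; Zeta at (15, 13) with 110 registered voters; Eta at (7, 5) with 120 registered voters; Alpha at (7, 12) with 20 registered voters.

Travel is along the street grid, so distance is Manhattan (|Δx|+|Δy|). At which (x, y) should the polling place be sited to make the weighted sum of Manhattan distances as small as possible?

(7, 7)

Manhattan distance separates: Σwᵢ(|x−xᵢ|+|y−yᵢ|) = Σwᵢ|x−xᵢ| + Σwᵢ|y−yᵢ|, so x and y are optimised independently as 1-D weighted medians.
Total weight W = 445; half = 222.5.
x-coordinate, sorted with cumulative weight:
  x=3 (Delta, w=90) cum 90
  x=3 (Gamma, w=30) cum 120
  x=7 (Eta, w=120) cum 240  ← median
  x=7 (Alpha, w=20) cum 260
  x=13 (Beta, w=35) cum 295
  x=15 (Epsilon, w=40) cum 335
  x=15 (Zeta, w=110) cum 445
⇒ x* = 7
y-coordinate, sorted with cumulative weight:
  y=2 (Beta, w=35) cum 35
  y=5 (Eta, w=120) cum 155
  y=7 (Delta, w=90) cum 245  ← median
  y=10 (Epsilon, w=40) cum 285
  y=12 (Alpha, w=20) cum 305
  y=13 (Zeta, w=110) cum 415
  y=15 (Gamma, w=30) cum 445
⇒ y* = 7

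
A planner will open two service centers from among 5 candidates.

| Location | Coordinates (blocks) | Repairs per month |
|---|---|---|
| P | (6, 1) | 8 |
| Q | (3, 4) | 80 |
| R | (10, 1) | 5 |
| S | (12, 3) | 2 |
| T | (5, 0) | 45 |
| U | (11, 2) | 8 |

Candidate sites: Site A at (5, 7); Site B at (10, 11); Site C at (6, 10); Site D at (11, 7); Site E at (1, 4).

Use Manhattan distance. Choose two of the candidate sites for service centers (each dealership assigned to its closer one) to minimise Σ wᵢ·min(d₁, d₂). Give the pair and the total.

Evaluate every pair (each demand assigned to the nearer of the two):
  {Site D, Site E}: total = 669
  {Site A, Site E}: total = 696
  {Site B, Site E}: total = 734
  {Site C, Site E}: total = 764
  {Site A, Site D}: total = 856
  {Site A, Site B}: total = 921
  {Site A, Site C}: total = 936
  {Site C, Site D}: total = 1372
  {Site B, Site C}: total = 1437
  {Site B, Site D}: total = 1638
Best pair: {Site D, Site E} with total 669.

{Site D, Site E}, total 669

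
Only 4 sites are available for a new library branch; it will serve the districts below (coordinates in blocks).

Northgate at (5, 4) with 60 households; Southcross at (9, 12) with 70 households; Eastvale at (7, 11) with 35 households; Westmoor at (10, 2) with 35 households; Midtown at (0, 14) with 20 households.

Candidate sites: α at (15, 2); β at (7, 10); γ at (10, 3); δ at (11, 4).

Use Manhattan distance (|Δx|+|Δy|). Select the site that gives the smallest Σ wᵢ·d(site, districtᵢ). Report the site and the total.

β, total 1400 blocks

Total weighted distance at each candidate:
  α (15, 2): total = 3150
  β (7, 10): total = 1400
  γ (10, 3): total = 1900
  δ (11, 4): total = 1970
Minimum is at β with total 1400 blocks.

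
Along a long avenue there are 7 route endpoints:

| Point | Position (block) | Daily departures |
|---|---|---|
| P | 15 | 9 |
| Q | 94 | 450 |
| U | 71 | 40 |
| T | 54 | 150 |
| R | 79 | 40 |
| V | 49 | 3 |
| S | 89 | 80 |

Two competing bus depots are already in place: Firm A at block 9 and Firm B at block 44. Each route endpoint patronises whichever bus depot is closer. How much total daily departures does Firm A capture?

The indifferent point is the midpoint (9+44)/2 = 26.5; route endpoints left of it (closer to Firm A at 9) go to Firm A, those right go to Firm B.
  P at 15 (w=9) → Firm A
  V at 49 (w=3) → Firm B
  T at 54 (w=150) → Firm B
  U at 71 (w=40) → Firm B
  R at 79 (w=40) → Firm B
  S at 89 (w=80) → Firm B
  Q at 94 (w=450) → Firm B
Firm A captures 9; Firm B captures 763.

9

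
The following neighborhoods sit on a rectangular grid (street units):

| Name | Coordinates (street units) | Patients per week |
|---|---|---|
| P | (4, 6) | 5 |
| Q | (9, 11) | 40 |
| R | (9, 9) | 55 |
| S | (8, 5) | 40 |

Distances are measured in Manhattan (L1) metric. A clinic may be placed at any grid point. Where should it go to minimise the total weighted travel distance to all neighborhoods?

(9, 9)

Manhattan distance separates: Σwᵢ(|x−xᵢ|+|y−yᵢ|) = Σwᵢ|x−xᵢ| + Σwᵢ|y−yᵢ|, so x and y are optimised independently as 1-D weighted medians.
Total weight W = 140; half = 70.
x-coordinate, sorted with cumulative weight:
  x=4 (P, w=5) cum 5
  x=8 (S, w=40) cum 45
  x=9 (Q, w=40) cum 85  ← median
  x=9 (R, w=55) cum 140
⇒ x* = 9
y-coordinate, sorted with cumulative weight:
  y=5 (S, w=40) cum 40
  y=6 (P, w=5) cum 45
  y=9 (R, w=55) cum 100  ← median
  y=11 (Q, w=40) cum 140
⇒ y* = 9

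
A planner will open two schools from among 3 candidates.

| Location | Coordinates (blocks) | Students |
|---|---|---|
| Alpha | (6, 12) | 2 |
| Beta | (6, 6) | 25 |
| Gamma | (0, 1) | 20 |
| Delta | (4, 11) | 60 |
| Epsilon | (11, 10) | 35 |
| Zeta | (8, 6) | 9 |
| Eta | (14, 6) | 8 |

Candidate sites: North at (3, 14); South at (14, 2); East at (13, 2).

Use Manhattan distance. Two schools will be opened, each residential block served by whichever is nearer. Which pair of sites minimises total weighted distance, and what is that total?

Evaluate every pair (each demand assigned to the nearer of the two):
  {North, East}: total = 1276
  {North, South}: total = 1332
  {South, East}: total = 2132
Best pair: {North, East} with total 1276.

{North, East}, total 1276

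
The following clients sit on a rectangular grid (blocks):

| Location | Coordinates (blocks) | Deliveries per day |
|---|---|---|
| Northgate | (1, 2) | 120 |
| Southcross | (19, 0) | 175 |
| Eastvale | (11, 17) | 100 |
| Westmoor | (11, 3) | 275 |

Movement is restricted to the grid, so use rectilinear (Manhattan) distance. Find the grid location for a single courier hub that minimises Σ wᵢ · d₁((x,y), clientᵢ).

Manhattan distance separates: Σwᵢ(|x−xᵢ|+|y−yᵢ|) = Σwᵢ|x−xᵢ| + Σwᵢ|y−yᵢ|, so x and y are optimised independently as 1-D weighted medians.
Total weight W = 670; half = 335.
x-coordinate, sorted with cumulative weight:
  x=1 (Northgate, w=120) cum 120
  x=11 (Eastvale, w=100) cum 220
  x=11 (Westmoor, w=275) cum 495  ← median
  x=19 (Southcross, w=175) cum 670
⇒ x* = 11
y-coordinate, sorted with cumulative weight:
  y=0 (Southcross, w=175) cum 175
  y=2 (Northgate, w=120) cum 295
  y=3 (Westmoor, w=275) cum 570  ← median
  y=17 (Eastvale, w=100) cum 670
⇒ y* = 3

(11, 3)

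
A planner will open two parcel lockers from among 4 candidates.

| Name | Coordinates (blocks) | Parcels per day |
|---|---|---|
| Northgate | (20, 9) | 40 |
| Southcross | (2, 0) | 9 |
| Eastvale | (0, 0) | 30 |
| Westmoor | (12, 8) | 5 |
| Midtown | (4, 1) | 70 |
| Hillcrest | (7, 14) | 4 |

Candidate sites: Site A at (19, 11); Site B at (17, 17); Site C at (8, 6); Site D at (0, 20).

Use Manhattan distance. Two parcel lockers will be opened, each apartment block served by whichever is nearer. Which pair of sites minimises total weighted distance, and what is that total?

Evaluate every pair (each demand assigned to the nearer of the two):
  {Site A, Site C}: total = 1344
  {Site B, Site C}: total = 1664
  {Site C, Site D}: total = 1824
  {Site A, Site D}: total = 2630
  {Site B, Site D}: total = 2970
  {Site A, Site B}: total = 3124
Best pair: {Site A, Site C} with total 1344.

{Site A, Site C}, total 1344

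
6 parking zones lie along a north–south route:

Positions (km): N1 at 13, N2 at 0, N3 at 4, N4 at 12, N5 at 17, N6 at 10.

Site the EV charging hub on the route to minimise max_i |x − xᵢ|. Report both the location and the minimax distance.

location 8.5, max distance 8.5

The 1-center on a line is the midpoint of the two extreme points: leftmost at 0, rightmost at 17.
Optimal location = (0 + 17)/2 = 8.5; maximum distance = (17 − 0)/2 = 8.5.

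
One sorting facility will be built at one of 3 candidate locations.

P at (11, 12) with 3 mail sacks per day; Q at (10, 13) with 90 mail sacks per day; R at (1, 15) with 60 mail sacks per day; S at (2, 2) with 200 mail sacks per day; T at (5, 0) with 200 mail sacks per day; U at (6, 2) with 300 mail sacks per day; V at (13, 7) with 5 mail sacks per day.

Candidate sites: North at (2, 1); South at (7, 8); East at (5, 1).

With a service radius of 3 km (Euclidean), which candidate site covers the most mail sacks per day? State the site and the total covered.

Coverage radius r = 3 km; a point is covered iff (Δx)²+(Δy)² ≤ 3² = 9.
  North (2, 1): covers {S} → 200
  South (7, 8): covers {none} → 0
  East (5, 1): covers {T, U} → 500
Maximum coverage at East: 500 mail sacks per day.

East, covering 500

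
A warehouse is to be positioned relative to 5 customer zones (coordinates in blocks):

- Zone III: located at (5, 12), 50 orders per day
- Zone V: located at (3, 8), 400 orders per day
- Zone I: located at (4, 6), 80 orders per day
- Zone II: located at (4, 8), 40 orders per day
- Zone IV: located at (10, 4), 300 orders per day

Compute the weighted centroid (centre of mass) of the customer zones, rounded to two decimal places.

(5.67, 6.67)

The minimiser of Σwᵢ‖p−pᵢ‖² is the weighted centroid p* = (Σwᵢpᵢ)/(Σwᵢ).
Σwᵢ = 870.
Σwᵢxᵢ = 50·5 + 400·3 + 80·4 + 40·4 + 300·10 = 4930.
Σwᵢyᵢ = 50·12 + 400·8 + 80·6 + 40·8 + 300·4 = 5800.
x* = 4930/870 = 5.67, y* = 5800/870 = 6.67.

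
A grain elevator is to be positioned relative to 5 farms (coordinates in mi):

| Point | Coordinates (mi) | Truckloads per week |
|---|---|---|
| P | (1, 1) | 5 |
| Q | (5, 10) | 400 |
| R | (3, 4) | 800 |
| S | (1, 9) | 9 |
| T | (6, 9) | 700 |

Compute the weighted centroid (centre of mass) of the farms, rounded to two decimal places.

(4.50, 7.10)

The minimiser of Σwᵢ‖p−pᵢ‖² is the weighted centroid p* = (Σwᵢpᵢ)/(Σwᵢ).
Σwᵢ = 1914.
Σwᵢxᵢ = 5·1 + 400·5 + 800·3 + 9·1 + 700·6 = 8614.
Σwᵢyᵢ = 5·1 + 400·10 + 800·4 + 9·9 + 700·9 = 13586.
x* = 8614/1914 = 4.50, y* = 13586/1914 = 7.10.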